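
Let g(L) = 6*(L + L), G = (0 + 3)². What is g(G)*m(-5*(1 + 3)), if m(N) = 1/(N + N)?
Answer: -27/10 ≈ -2.7000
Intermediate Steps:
G = 9 (G = 3² = 9)
m(N) = 1/(2*N)
g(L) = 12*L (g(L) = 6*(2*L) = 12*L)
g(G)*m(-5*(1 + 3)) = (12*9)*(1/(2*((-5*(1 + 3))))) = 108*(1/(2*((-5*4)))) = 108*((½)/(-20)) = 108*((½)*(-1/20)) = 108*(-1/40) = -27/10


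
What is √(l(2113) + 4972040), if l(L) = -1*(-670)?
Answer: √4972710 ≈ 2230.0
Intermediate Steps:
l(L) = 670
√(l(2113) + 4972040) = √(670 + 4972040) = √4972710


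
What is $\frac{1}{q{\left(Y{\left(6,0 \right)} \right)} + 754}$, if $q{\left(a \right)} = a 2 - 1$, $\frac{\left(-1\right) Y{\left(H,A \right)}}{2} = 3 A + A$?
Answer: $\frac{1}{753} \approx 0.001328$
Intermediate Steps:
$Y{\left(H,A \right)} = - 8 A$ ($Y{\left(H,A \right)} = - 2 \left(3 A + A\right) = - 2 \cdot 4 A = - 8 A$)
$q{\left(a \right)} = -1 + 2 a$ ($q{\left(a \right)} = 2 a - 1 = -1 + 2 a$)
$\frac{1}{q{\left(Y{\left(6,0 \right)} \right)} + 754} = \frac{1}{\left(-1 + 2 \left(\left(-8\right) 0\right)\right) + 754} = \frac{1}{\left(-1 + 2 \cdot 0\right) + 754} = \frac{1}{\left(-1 + 0\right) + 754} = \frac{1}{-1 + 754} = \frac{1}{753}$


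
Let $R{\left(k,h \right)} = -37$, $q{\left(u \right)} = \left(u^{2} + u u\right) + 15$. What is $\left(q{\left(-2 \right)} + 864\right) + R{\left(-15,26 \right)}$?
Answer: $850$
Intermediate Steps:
$q{\left(u \right)} = 15 + 2 u^{2}$ ($q{\left(u \right)} = \left(u^{2} + u^{2}\right) + 15 = 2 u^{2} + 15 = 15 + 2 u^{2}$)
$\left(q{\left(-2 \right)} + 864\right) + R{\left(-15,26 \right)} = \left(\left(15 + 2 \left(-2\right)^{2}\right) + 864\right) - 37 = \left(\left(15 + 2 \cdot 4\right) + 864\right) - 37 = \left(\left(15 + 8\right) + 864\right) - 37 = \left(23 + 864\right) - 37 = 887 - 37 = 850$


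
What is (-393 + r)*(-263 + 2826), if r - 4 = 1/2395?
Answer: -2387829202/2395 ≈ -9.9701e+5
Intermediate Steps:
r = 9581/2395 (r = 4 + 1/2395 = 9581/2395 ≈ 4.0004)
(-393 + r)*(-263 + 2826) = (-393 + 9581/2395)*(-263 + 2826) = -931654/2395*2563 = -2387829202/2395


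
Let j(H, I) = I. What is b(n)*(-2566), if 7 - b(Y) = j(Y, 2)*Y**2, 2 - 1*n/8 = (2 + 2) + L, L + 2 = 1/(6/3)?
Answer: 64150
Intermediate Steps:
L = -3/2 (L = -2 + 1/(6/3) = -2 + 1/(6*(1/3)) = -2 + 1/2 = -3/2 ≈ -1.5000)
n = -4 (n = 16 - 8*((2 + 2) - 3/2) = 16 - 8*(4 - 3/2) = 16 - 8*5/2 = 16 - 20 = -4)
b(Y) = 7 - 2*Y**2
b(n)*(-2566) = (7 - 2*(-4)**2)*(-2566) = (7 - 2*16)*(-2566) = (7 - 32)*(-2566) = -25*(-2566) = 64150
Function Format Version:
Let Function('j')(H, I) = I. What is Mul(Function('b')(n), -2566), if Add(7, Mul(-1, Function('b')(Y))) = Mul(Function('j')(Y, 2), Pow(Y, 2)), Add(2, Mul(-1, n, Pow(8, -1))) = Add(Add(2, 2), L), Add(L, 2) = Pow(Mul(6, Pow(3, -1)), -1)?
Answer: 64150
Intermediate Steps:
L = Rational(-3, 2) (L = Add(-2, Pow(Mul(6, Pow(3, -1)), -1)) = Add(-2, Pow(Mul(6, Rational(1, 3)), -1)) = Add(-2, Pow(2, -1)) = Add(-2, Rational(1, 2)) = Rational(-3, 2) ≈ -1.5000)
n = -4 (n = Add(16, Mul(-8, Add(Add(2, 2), Rational(-3, 2)))) = Add(16, Mul(-8, Add(4, Rational(-3, 2)))) = Add(16, Mul(-8, Rational(5, 2))) = Add(16, -20) = -4)
Function('b')(Y) = Add(7, Mul(-2, Pow(Y, 2))) (Function('b')(Y) = Add(7, Mul(-1, Mul(2, Pow(Y, 2)))) = Add(7, Mul(-2, Pow(Y, 2))))
Mul(Function('b')(n), -2566) = Mul(Add(7, Mul(-2, Pow(-4, 2))), -2566) = Mul(Add(7, Mul(-2, 16)), -2566) = Mul(Add(7, -32), -2566) = Mul(-25, -2566) = 64150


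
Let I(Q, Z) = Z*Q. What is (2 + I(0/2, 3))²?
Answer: 4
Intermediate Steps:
I(Q, Z) = Q*Z
(2 + I(0/2, 3))² = (2 + (0/2)*3)² = (2 + (0*(½))*3)² = (2 + 0*3)² = (2 + 0)² = 2² = 4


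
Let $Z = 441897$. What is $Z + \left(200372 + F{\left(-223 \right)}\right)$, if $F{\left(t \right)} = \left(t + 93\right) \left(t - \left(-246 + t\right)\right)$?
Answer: $610289$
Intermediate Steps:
$F{\left(t \right)} = 22878 + 246 t$ ($F{\left(t \right)} = \left(93 + t\right) 246 = 22878 + 246 t$)
$Z + \left(200372 + F{\left(-223 \right)}\right) = 441897 + \left(200372 + \left(22878 + 246 \left(-223\right)\right)\right) = 441897 + \left(200372 + \left(22878 - 54858\right)\right) = 441897 + \left(200372 - 31980\right) = 441897 + 168392 = 610289$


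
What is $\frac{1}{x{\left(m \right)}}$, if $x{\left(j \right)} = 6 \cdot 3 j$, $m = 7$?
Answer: $\frac{1}{126} \approx 0.0079365$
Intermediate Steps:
$x{\left(j \right)} = 18 j$
$\frac{1}{x{\left(m \right)}} = \frac{1}{18 \cdot 7} = \frac{1}{126}$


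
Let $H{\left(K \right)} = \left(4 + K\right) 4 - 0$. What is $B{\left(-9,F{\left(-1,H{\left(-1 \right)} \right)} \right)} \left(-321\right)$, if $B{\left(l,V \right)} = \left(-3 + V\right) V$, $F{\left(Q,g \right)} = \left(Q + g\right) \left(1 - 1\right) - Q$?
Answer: $642$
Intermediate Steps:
$H{\left(K \right)} = 16 + 4 K$ ($H{\left(K \right)} = \left(16 + 4 K\right) + 0 = 16 + 4 K$)
$F{\left(Q,g \right)} = - Q$ ($F{\left(Q,g \right)} = \left(Q + g\right) 0 - Q = 0 - Q = - Q$)
$B{\left(l,V \right)} = V \left(-3 + V\right)$
$B{\left(-9,F{\left(-1,H{\left(-1 \right)} \right)} \right)} \left(-321\right) = \left(-1\right) \left(-1\right) \left(-3 - -1\right) \left(-321\right) = 1 \left(-3 + 1\right) \left(-321\right) = 1 \left(-2\right) \left(-321\right) = \left(-2\right) \left(-321\right) = 642$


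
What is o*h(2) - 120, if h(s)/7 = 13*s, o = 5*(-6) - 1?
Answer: -5762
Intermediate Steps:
o = -31 (o = -30 - 1 = -31)
h(s) = 91*s (h(s) = 7*(13*s) = 91*s)
o*h(2) - 120 = -2821*2 - 120 = -31*182 - 120 = -5642 - 120 = -5762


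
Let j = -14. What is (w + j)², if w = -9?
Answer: 529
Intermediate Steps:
(w + j)² = (-9 - 14)² = (-23)² = 529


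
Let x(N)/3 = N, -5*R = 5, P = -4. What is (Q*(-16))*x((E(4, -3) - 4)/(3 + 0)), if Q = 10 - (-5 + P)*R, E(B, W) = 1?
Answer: 48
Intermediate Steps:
R = -1 (R = -⅕*5 = -1)
x(N) = 3*N
Q = 1 (Q = 10 - (-5 - 4)*(-1) = 10 - (-9)*(-1) = 10 - 1*9 = 10 - 9 = 1)
(Q*(-16))*x((E(4, -3) - 4)/(3 + 0)) = (1*(-16))*(3*((1 - 4)/(3 + 0))) = -48*(-3/3) = -48*(-3*⅓) = -48*(-1) = -16*(-3) = 48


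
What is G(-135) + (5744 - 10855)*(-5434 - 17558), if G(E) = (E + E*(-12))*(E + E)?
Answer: 117111162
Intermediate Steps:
G(E) = -22*E**2 (G(E) = (E - 12*E)*(2*E) = (-11*E)*(2*E) = -22*E**2)
G(-135) + (5744 - 10855)*(-5434 - 17558) = -22*(-135)**2 + (5744 - 10855)*(-5434 - 17558) = -22*18225 - 5111*(-22992) = -400950 + 117512112 = 117111162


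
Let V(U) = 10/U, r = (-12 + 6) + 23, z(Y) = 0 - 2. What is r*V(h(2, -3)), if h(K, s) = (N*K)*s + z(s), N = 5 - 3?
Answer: -85/7 ≈ -12.143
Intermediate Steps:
z(Y) = -2
N = 2
h(K, s) = -2 + 2*K*s (h(K, s) = (2*K)*s - 2 = 2*K*s - 2 = -2 + 2*K*s)
r = 17 (r = -6 + 23 = 17)
r*V(h(2, -3)) = 17*(10/(-2 + 2*2*(-3))) = 17*(10/(-2 - 12)) = 17*(10/(-14)) = 17*(10*(-1/14)) = 17*(-5/7) = -85/7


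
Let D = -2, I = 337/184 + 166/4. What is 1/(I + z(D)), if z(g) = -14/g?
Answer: 184/9261 ≈ 0.019868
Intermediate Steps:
I = 7973/184 (I = 337*(1/184) + 166*(¼) = 337/184 + 83/2 = 7973/184 ≈ 43.332)
1/(I + z(D)) = 1/(7973/184 - 14/(-2)) = 1/(7973/184 - 14*(-½)) = 1/(7973/184 + 7) = 1/(9261/184) = 184/9261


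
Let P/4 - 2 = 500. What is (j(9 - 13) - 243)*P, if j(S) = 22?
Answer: -443768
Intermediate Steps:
P = 2008 (P = 8 + 4*500 = 8 + 2000 = 2008)
(j(9 - 13) - 243)*P = (22 - 243)*2008 = -221*2008 = -443768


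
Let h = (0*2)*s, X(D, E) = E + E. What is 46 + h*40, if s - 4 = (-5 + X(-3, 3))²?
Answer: 46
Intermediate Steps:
X(D, E) = 2*E
s = 5 (s = 4 + (-5 + 2*3)² = 4 + (-5 + 6)² = 4 + 1² = 4 + 1 = 5)
h = 0 (h = (0*2)*5 = 0*5 = 0)
46 + h*40 = 46 + 0*40 = 46 + 0 = 46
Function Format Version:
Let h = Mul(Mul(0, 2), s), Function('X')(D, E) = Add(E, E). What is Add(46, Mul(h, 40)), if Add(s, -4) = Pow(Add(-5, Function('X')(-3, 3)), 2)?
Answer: 46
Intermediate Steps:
Function('X')(D, E) = Mul(2, E)
s = 5 (s = Add(4, Pow(Add(-5, Mul(2, 3)), 2)) = Add(4, Pow(Add(-5, 6), 2)) = Add(4, Pow(1, 2)) = Add(4, 1) = 5)
h = 0 (h = Mul(Mul(0, 2), 5) = Mul(0, 5) = 0)
Add(46, Mul(h, 40)) = Add(46, Mul(0, 40)) = Add(46, 0) = 46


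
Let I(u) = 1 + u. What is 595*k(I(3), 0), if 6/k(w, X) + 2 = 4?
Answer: 1785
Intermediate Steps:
k(w, X) = 3 (k(w, X) = 6/(-2 + 4) = 6/2 = 6*(½) = 3)
595*k(I(3), 0) = 595*3 = 1785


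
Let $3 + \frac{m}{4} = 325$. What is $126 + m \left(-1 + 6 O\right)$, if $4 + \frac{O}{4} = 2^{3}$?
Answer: $122486$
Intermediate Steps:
$m = 1288$ ($m = -12 + 4 \cdot 325 = -12 + 1300 = 1288$)
$O = 16$ ($O = -16 + 4 \cdot 2^{3} = -16 + 4 \cdot 8 = -16 + 32 = 16$)
$126 + m \left(-1 + 6 O\right) = 126 + 1288 \left(-1 + 6 \cdot 16\right) = 126 + 1288 \left(-1 + 96\right) = 126 + 1288 \cdot 95 = 126 + 122360 = 122486$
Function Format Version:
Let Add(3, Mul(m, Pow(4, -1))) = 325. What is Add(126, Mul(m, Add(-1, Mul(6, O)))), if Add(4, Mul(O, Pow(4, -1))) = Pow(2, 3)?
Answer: 122486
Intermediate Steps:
m = 1288 (m = Add(-12, Mul(4, 325)) = Add(-12, 1300) = 1288)
O = 16 (O = Add(-16, Mul(4, Pow(2, 3))) = Add(-16, Mul(4, 8)) = Add(-16, 32) = 16)
Add(126, Mul(m, Add(-1, Mul(6, O)))) = Add(126, Mul(1288, Add(-1, Mul(6, 16)))) = Add(126, Mul(1288, Add(-1, 96))) = Add(126, Mul(1288, 95)) = Add(126, 122360) = 122486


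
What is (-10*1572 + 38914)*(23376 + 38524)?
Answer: 1435708600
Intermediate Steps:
(-10*1572 + 38914)*(23376 + 38524) = (-15720 + 38914)*61900 = 23194*61900 = 1435708600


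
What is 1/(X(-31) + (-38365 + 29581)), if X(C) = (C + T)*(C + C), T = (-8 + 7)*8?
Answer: -1/6366 ≈ -0.00015708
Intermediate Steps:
T = -8 (T = -1*8 = -8)
X(C) = 2*C*(-8 + C) (X(C) = (C - 8)*(C + C) = (-8 + C)*(2*C) = 2*C*(-8 + C))
1/(X(-31) + (-38365 + 29581)) = 1/(2*(-31)*(-8 - 31) + (-38365 + 29581)) = 1/(2*(-31)*(-39) - 8784) = 1/(2418 - 8784) = 1/(-6366) = -1/6366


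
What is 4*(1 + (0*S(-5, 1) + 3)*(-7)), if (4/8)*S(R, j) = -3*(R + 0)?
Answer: -80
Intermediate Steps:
S(R, j) = -6*R (S(R, j) = 2*(-3*(R + 0)) = 2*(-3*R) = -6*R)
4*(1 + (0*S(-5, 1) + 3)*(-7)) = 4*(1 + (0*(-6*(-5)) + 3)*(-7)) = 4*(1 + (0*30 + 3)*(-7)) = 4*(1 + (0 + 3)*(-7)) = 4*(1 + 3*(-7)) = 4*(1 - 21) = 4*(-20) = -80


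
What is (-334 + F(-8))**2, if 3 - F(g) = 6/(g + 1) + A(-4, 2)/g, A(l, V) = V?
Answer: 85322169/784 ≈ 1.0883e+5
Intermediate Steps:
F(g) = 3 - 6/(1 + g) - 2/g (F(g) = 3 - (6/(g + 1) + 2/g) = 3 - (6/(1 + g) + 2/g) = 3 - (2/g + 6/(1 + g)) = 3 + (-6/(1 + g) - 2/g) = 3 - 6/(1 + g) - 2/g)
(-334 + F(-8))**2 = (-334 + (-2 - 5*(-8) + 3*(-8)**2)/((-8)*(1 - 8)))**2 = (-334 - 1/8*(-2 + 40 + 3*64)/(-7))**2 = (-334 - 1/8*(-1/7)*(-2 + 40 + 192))**2 = (-334 - 1/8*(-1/7)*230)**2 = (-334 + 115/28)**2 = (-9237/28)**2 = 85322169/784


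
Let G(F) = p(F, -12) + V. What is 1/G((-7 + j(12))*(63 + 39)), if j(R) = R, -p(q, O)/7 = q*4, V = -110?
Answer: -1/14390 ≈ -6.9493e-5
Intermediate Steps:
p(q, O) = -28*q (p(q, O) = -7*q*4 = -28*q)
G(F) = -110 - 28*F (G(F) = -28*F - 110 = -110 - 28*F)
1/G((-7 + j(12))*(63 + 39)) = 1/(-110 - 28*(-7 + 12)*(63 + 39)) = 1/(-110 - 140*102) = 1/(-110 - 28*510) = 1/(-110 - 14280) = 1/(-14390) = -1/14390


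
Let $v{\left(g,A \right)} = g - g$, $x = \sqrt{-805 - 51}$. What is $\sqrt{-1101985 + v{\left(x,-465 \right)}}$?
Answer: $i \sqrt{1101985} \approx 1049.8 i$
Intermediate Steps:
$x = 2 i \sqrt{214}$ ($x = \sqrt{-856} = 2 i \sqrt{214} \approx 29.257 i$)
$v{\left(g,A \right)} = 0$
$\sqrt{-1101985 + v{\left(x,-465 \right)}} = \sqrt{-1101985 + 0} = \sqrt{-1101985} = i \sqrt{1101985}$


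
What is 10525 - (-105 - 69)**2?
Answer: -19751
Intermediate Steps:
10525 - (-105 - 69)**2 = 10525 - 1*(-174)**2 = 10525 - 1*30276 = 10525 - 30276 = -19751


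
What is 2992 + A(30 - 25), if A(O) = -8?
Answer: 2984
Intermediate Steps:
2992 + A(30 - 25) = 2992 - 8 = 2984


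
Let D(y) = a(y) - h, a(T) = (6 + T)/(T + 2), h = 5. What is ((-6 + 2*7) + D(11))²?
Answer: 3136/169 ≈ 18.556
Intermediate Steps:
a(T) = (6 + T)/(2 + T)
D(y) = -5 + (6 + y)/(2 + y) (D(y) = (6 + y)/(2 + y) - 1*5 = (6 + y)/(2 + y) - 5 = -5 + (6 + y)/(2 + y))
((-6 + 2*7) + D(11))² = ((-6 + 2*7) + 4*(-1 - 1*11)/(2 + 11))² = ((-6 + 14) + 4*(-1 - 11)/13)² = (8 + 4*(1/13)*(-12))² = (8 - 48/13)² = (56/13)² = 3136/169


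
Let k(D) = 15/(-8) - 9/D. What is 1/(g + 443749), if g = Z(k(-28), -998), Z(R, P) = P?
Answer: 1/442751 ≈ 2.2586e-6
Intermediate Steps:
k(D) = -15/8 - 9/D (k(D) = 15*(-⅛) - 9/D = -15/8 - 9/D)
g = -998
1/(g + 443749) = 1/(-998 + 443749) = 1/442751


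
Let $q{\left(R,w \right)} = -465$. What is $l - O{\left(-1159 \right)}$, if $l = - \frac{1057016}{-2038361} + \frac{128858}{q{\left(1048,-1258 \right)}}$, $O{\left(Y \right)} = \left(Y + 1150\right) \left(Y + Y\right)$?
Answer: $- \frac{20035961148928}{947837865} \approx -21139.0$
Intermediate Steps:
$O{\left(Y \right)} = 2 Y \left(1150 + Y\right)$ ($O{\left(Y \right)} = \left(1150 + Y\right) 2 Y = 2 Y \left(1150 + Y\right)$)
$l = - \frac{262167609298}{947837865}$ ($l = - \frac{1057016}{-2038361} + \frac{128858}{-465} = \left(-1057016\right) \left(- \frac{1}{2038361}\right) + 128858 \left(- \frac{1}{465}\right) = \frac{1057016}{2038361} - \frac{128858}{465} = - \frac{262167609298}{947837865} \approx -276.6$)
$l - O{\left(-1159 \right)} = - \frac{262167609298}{947837865} - 2 \left(-1159\right) \left(1150 - 1159\right) = - \frac{262167609298}{947837865} - 2 \left(-1159\right) \left(-9\right) = - \frac{262167609298}{947837865} - 20862 = - \frac{20035961148928}{947837865}$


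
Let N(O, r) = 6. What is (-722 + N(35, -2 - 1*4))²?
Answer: 512656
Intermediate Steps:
(-722 + N(35, -2 - 1*4))² = (-722 + 6)² = (-716)² = 512656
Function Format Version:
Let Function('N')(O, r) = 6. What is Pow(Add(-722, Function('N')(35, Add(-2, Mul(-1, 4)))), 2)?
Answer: 512656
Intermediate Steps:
Pow(Add(-722, Function('N')(35, Add(-2, Mul(-1, 4)))), 2) = Pow(Add(-722, 6), 2) = Pow(-716, 2) = 512656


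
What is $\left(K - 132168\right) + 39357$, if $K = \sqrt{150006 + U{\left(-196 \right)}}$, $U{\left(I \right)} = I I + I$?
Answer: $-92811 + 3 \sqrt{20914} \approx -92377.0$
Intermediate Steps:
$U{\left(I \right)} = I + I^{2}$ ($U{\left(I \right)} = I^{2} + I = I + I^{2}$)
$K = 3 \sqrt{20914}$ ($K = \sqrt{150006 - 196 \left(1 - 196\right)} = \sqrt{150006 - -38220} = \sqrt{150006 + 38220} = \sqrt{188226} = 3 \sqrt{20914} \approx 433.85$)
$\left(K - 132168\right) + 39357 = \left(3 \sqrt{20914} - 132168\right) + 39357 = \left(-132168 + 3 \sqrt{20914}\right) + 39357 = -92811 + 3 \sqrt{20914}$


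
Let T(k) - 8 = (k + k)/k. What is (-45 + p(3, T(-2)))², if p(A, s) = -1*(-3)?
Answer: 1764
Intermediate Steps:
T(k) = 10 (T(k) = 8 + (k + k)/k = 8 + (2*k)/k = 8 + 2 = 10)
p(A, s) = 3
(-45 + p(3, T(-2)))² = (-45 + 3)² = (-42)² = 1764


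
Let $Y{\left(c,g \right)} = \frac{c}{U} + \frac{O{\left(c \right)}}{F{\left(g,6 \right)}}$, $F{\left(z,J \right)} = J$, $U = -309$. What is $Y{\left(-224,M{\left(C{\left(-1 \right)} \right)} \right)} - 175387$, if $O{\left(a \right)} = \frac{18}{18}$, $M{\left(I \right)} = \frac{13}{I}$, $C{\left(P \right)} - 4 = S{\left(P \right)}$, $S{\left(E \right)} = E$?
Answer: $- \frac{108388615}{618} \approx -1.7539 \cdot 10^{5}$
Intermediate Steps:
$C{\left(P \right)} = 4 + P$
$O{\left(a \right)} = 1$ ($O{\left(a \right)} = 18 \cdot \frac{1}{18} = 1$)
$Y{\left(c,g \right)} = \frac{1}{6} - \frac{c}{309}$ ($Y{\left(c,g \right)} = \frac{c}{-309} + 1 \cdot \frac{1}{6} = c \left(- \frac{1}{309}\right) + 1 \cdot \frac{1}{6} = - \frac{c}{309} + \frac{1}{6} = \frac{1}{6} - \frac{c}{309}$)
$Y{\left(-224,M{\left(C{\left(-1 \right)} \right)} \right)} - 175387 = \left(\frac{1}{6} - - \frac{224}{309}\right) - 175387 = \left(\frac{1}{6} + \frac{224}{309}\right) - 175387 = \frac{551}{618} - 175387 = - \frac{108388615}{618}$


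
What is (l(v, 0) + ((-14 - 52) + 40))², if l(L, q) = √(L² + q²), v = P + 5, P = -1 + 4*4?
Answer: 36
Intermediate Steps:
P = 15 (P = -1 + 16 = 15)
v = 20 (v = 15 + 5 = 20)
(l(v, 0) + ((-14 - 52) + 40))² = (√(20² + 0²) + ((-14 - 52) + 40))² = (√(400 + 0) + (-66 + 40))² = (√400 - 26)² = (20 - 26)² = (-6)² = 36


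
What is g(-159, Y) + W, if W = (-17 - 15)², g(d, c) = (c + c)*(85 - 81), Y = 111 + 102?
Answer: 2728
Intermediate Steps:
Y = 213
g(d, c) = 8*c (g(d, c) = (2*c)*4 = 8*c)
W = 1024 (W = (-32)² = 1024)
g(-159, Y) + W = 8*213 + 1024 = 1704 + 1024 = 2728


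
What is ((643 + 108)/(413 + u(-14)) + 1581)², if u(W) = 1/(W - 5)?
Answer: 154226469252025/61559716 ≈ 2.5053e+6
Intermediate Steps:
u(W) = 1/(-5 + W)
((643 + 108)/(413 + u(-14)) + 1581)² = ((643 + 108)/(413 + 1/(-5 - 14)) + 1581)² = (751/(413 + 1/(-19)) + 1581)² = (751/(413 - 1/19) + 1581)² = (751/(7846/19) + 1581)² = (751*(19/7846) + 1581)² = (14269/7846 + 1581)² = (12418795/7846)² = 154226469252025/61559716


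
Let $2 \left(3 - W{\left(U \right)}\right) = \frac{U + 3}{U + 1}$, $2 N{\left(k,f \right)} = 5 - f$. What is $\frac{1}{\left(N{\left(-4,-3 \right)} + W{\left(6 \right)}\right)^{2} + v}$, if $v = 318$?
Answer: $\frac{196}{70249} \approx 0.0027901$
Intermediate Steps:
$N{\left(k,f \right)} = \frac{5}{2} - \frac{f}{2}$ ($N{\left(k,f \right)} = \frac{5 - f}{2} = \frac{5}{2} - \frac{f}{2}$)
$W{\left(U \right)} = 3 - \frac{3 + U}{2 \left(1 + U\right)}$ ($W{\left(U \right)} = 3 - \frac{\left(U + 3\right) \frac{1}{U + 1}}{2} = 3 - \frac{\left(3 + U\right) \frac{1}{1 + U}}{2} = 3 - \frac{\frac{1}{1 + U} \left(3 + U\right)}{2} = 3 - \frac{3 + U}{2 \left(1 + U\right)}$)
$\frac{1}{\left(N{\left(-4,-3 \right)} + W{\left(6 \right)}\right)^{2} + v} = \frac{1}{\left(\left(\frac{5}{2} - - \frac{3}{2}\right) + \frac{3 + 5 \cdot 6}{2 \left(1 + 6\right)}\right)^{2} + 318} = \frac{1}{\left(\left(\frac{5}{2} + \frac{3}{2}\right) + \frac{3 + 30}{2 \cdot 7}\right)^{2} + 318} = \frac{1}{\left(4 + \frac{1}{2} \cdot \frac{1}{7} \cdot 33\right)^{2} + 318} = \frac{1}{\left(4 + \frac{33}{14}\right)^{2} + 318} = \frac{1}{\left(\frac{89}{14}\right)^{2} + 318} = \frac{1}{\frac{7921}{196} + 318} = \frac{1}{\frac{70249}{196}} = \frac{196}{70249}$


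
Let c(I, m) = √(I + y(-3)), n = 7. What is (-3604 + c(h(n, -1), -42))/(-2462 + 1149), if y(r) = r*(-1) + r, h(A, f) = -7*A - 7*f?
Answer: 3604/1313 - I*√42/1313 ≈ 2.7449 - 0.0049358*I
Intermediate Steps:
y(r) = 0 (y(r) = -r + r = 0)
c(I, m) = √I (c(I, m) = √(I + 0) = √I)
(-3604 + c(h(n, -1), -42))/(-2462 + 1149) = (-3604 + √(-7*7 - 7*(-1)))/(-2462 + 1149) = (-3604 + √(-49 + 7))/(-1313) = (-3604 + √(-42))*(-1/1313) = (-3604 + I*√42)*(-1/1313) = 3604/1313 - I*√42/1313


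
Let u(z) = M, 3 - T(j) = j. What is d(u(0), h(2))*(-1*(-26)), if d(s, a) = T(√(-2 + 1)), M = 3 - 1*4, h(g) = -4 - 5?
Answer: 78 - 26*I ≈ 78.0 - 26.0*I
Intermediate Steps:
T(j) = 3 - j
h(g) = -9
M = -1 (M = 3 - 4 = -1)
u(z) = -1
d(s, a) = 3 - I (d(s, a) = 3 - √(-2 + 1) = 3 - √(-1) = 3 - I)
d(u(0), h(2))*(-1*(-26)) = (3 - I)*(-1*(-26)) = (3 - I)*26 = 78 - 26*I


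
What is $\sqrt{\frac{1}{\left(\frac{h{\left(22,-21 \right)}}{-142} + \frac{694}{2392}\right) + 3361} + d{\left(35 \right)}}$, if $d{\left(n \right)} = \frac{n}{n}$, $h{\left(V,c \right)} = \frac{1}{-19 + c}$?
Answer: $\frac{\sqrt{3621910972784757929}}{1902848853} \approx 1.0001$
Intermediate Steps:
$d{\left(n \right)} = 1$
$\sqrt{\frac{1}{\left(\frac{h{\left(22,-21 \right)}}{-142} + \frac{694}{2392}\right) + 3361} + d{\left(35 \right)}} = \sqrt{\frac{1}{\left(\frac{1}{\left(-19 - 21\right) \left(-142\right)} + \frac{694}{2392}\right) + 3361} + 1} = \sqrt{\frac{1}{\left(\frac{1}{-40} \left(- \frac{1}{142}\right) + 694 \cdot \frac{1}{2392}\right) + 3361} + 1} = \sqrt{\frac{1}{\left(\left(- \frac{1}{40}\right) \left(- \frac{1}{142}\right) + \frac{347}{1196}\right) + 3361} + 1} = \sqrt{\frac{1}{\left(\frac{1}{5680} + \frac{347}{1196}\right) + 3361} + 1} = \sqrt{\frac{1}{\frac{493039}{1698320} + 3361} + 1} = \sqrt{\frac{1}{\frac{5708546559}{1698320}} + 1} = \sqrt{\frac{1698320}{5708546559} + 1} = \sqrt{\frac{5710244879}{5708546559}} = \frac{\sqrt{3621910972784757929}}{1902848853}$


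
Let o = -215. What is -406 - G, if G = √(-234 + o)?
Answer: -406 - I*√449 ≈ -406.0 - 21.19*I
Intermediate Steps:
G = I*√449 (G = √(-234 - 215) = √(-449) = I*√449 ≈ 21.19*I)
-406 - G = -406 - I*√449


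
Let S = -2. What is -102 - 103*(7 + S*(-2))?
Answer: -1235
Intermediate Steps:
-102 - 103*(7 + S*(-2)) = -102 - 103*(7 - 2*(-2)) = -102 - 103*(7 + 4) = -102 - 103*11 = -102 - 1133 = -1235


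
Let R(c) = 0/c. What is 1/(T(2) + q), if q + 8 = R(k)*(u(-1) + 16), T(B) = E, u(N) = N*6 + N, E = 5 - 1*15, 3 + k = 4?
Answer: -1/18 ≈ -0.055556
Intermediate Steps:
k = 1 (k = -3 + 4 = 1)
E = -10 (E = 5 - 15 = -10)
R(c) = 0
u(N) = 7*N (u(N) = 6*N + N = 7*N)
T(B) = -10
q = -8 (q = -8 + 0*(7*(-1) + 16) = -8 + 0*(-7 + 16) = -8 + 0*9 = -8 + 0 = -8)
1/(T(2) + q) = 1/(-10 - 8) = 1/(-18) = -1/18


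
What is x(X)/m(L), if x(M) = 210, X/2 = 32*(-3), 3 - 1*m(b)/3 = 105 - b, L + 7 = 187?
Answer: 35/39 ≈ 0.89744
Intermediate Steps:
L = 180 (L = -7 + 187 = 180)
m(b) = -306 + 3*b (m(b) = 9 - 3*(105 - b) = 9 + (-315 + 3*b) = -306 + 3*b)
X = -192 (X = 2*(32*(-3)) = 2*(-96) = -192)
x(X)/m(L) = 210/(-306 + 3*180) = 210/(-306 + 540) = 210/234 = 210*(1/234) = 35/39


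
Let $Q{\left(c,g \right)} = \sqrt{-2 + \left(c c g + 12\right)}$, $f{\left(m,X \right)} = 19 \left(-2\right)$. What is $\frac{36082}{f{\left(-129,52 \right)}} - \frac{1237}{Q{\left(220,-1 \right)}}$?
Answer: $- \frac{18041}{19} + \frac{1237 i \sqrt{48390}}{48390} \approx -949.53 + 5.6233 i$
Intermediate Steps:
$f{\left(m,X \right)} = -38$
$Q{\left(c,g \right)} = \sqrt{10 + g c^{2}}$ ($Q{\left(c,g \right)} = \sqrt{-2 + \left(c^{2} g + 12\right)} = \sqrt{-2 + \left(g c^{2} + 12\right)} = \sqrt{-2 + \left(12 + g c^{2}\right)} = \sqrt{10 + g c^{2}}$)
$\frac{36082}{f{\left(-129,52 \right)}} - \frac{1237}{Q{\left(220,-1 \right)}} = \frac{36082}{-38} - \frac{1237}{\sqrt{10 - 220^{2}}} = 36082 \left(- \frac{1}{38}\right) - \frac{1237}{\sqrt{10 - 48400}} = - \frac{18041}{19} - \frac{1237}{\sqrt{10 - 48400}} = - \frac{18041}{19} - \frac{1237}{\sqrt{-48390}} = - \frac{18041}{19} - \frac{1237}{i \sqrt{48390}} = - \frac{18041}{19} - 1237 \left(- \frac{i \sqrt{48390}}{48390}\right) = - \frac{18041}{19} + \frac{1237 i \sqrt{48390}}{48390}$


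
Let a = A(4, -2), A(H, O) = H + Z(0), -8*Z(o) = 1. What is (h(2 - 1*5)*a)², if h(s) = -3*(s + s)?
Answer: 77841/16 ≈ 4865.1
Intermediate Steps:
Z(o) = -⅛ (Z(o) = -⅛*1 = -⅛)
A(H, O) = -⅛ + H (A(H, O) = H - ⅛ = -⅛ + H)
h(s) = -6*s
a = 31/8 (a = -⅛ + 4 = 31/8 ≈ 3.8750)
(h(2 - 1*5)*a)² = (-6*(2 - 1*5)*(31/8))² = (-6*(2 - 5)*(31/8))² = (-6*(-3)*(31/8))² = (18*(31/8))² = (279/4)² = 77841/16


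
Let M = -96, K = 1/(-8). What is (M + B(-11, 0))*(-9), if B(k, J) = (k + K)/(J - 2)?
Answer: 13023/16 ≈ 813.94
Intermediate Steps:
K = -⅛ ≈ -0.12500
B(k, J) = (-⅛ + k)/(-2 + J) (B(k, J) = (k - ⅛)/(J - 2) = (-⅛ + k)/(-2 + J))
(M + B(-11, 0))*(-9) = (-96 + (-⅛ - 11)/(-2 + 0))*(-9) = (-96 - 89/8/(-2))*(-9) = (-96 - ½*(-89/8))*(-9) = (-96 + 89/16)*(-9) = -1447/16*(-9) = 13023/16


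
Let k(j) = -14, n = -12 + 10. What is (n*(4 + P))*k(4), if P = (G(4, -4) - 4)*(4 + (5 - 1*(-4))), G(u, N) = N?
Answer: -2800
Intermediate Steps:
P = -104 (P = (-4 - 4)*(4 + (5 - 1*(-4))) = -8*(4 + (5 + 4)) = -8*(4 + 9) = -8*13 = -104)
n = -2
(n*(4 + P))*k(4) = -2*(4 - 104)*(-14) = -2*(-100)*(-14) = 200*(-14) = -2800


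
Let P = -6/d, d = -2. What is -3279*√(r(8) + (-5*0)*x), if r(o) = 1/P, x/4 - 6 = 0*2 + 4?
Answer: -1093*√3 ≈ -1893.1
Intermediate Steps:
x = 40 (x = 24 + 4*(0*2 + 4) = 24 + 4*(0 + 4) = 24 + 4*4 = 24 + 16 = 40)
P = 3 (P = -6/(-2) = -6*(-½) = 3)
r(o) = ⅓ (r(o) = 1/3 = ⅓)
-3279*√(r(8) + (-5*0)*x) = -3279*√(⅓ - 5*0*40) = -3279*√(⅓ + 0*40) = -3279*√(⅓ + 0) = -1093*√3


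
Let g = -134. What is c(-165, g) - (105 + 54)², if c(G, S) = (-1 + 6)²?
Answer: -25256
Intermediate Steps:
c(G, S) = 25 (c(G, S) = 5² = 25)
c(-165, g) - (105 + 54)² = 25 - (105 + 54)² = 25 - 1*159² = 25 - 1*25281 = 25 - 25281 = -25256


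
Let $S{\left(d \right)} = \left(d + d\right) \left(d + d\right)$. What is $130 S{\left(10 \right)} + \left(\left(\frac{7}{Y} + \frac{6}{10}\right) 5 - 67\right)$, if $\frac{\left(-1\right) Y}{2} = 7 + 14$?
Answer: $\frac{311611}{6} \approx 51935.0$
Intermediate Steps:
$Y = -42$ ($Y = - 2 \left(7 + 14\right) = \left(-2\right) 21 = -42$)
$S{\left(d \right)} = 4 d^{2}$ ($S{\left(d \right)} = 2 d 2 d = 4 d^{2}$)
$130 S{\left(10 \right)} + \left(\left(\frac{7}{Y} + \frac{6}{10}\right) 5 - 67\right) = 130 \cdot 4 \cdot 10^{2} - \left(67 - \left(\frac{7}{-42} + \frac{6}{10}\right) 5\right) = 130 \cdot 4 \cdot 100 - \left(67 - \left(7 \left(- \frac{1}{42}\right) + 6 \cdot \frac{1}{10}\right) 5\right) = 130 \cdot 400 - \left(67 - \left(- \frac{1}{6} + \frac{3}{5}\right) 5\right) = 52000 + \left(\frac{13}{30} \cdot 5 - 67\right) = 52000 + \left(\frac{13}{6} - 67\right) = 52000 - \frac{389}{6} = \frac{311611}{6}$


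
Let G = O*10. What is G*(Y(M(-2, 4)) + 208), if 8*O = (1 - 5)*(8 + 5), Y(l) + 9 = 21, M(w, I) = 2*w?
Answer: -14300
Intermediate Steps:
Y(l) = 12 (Y(l) = -9 + 21 = 12)
O = -13/2 (O = ((1 - 5)*(8 + 5))/8 = (-4*13)/8 = (⅛)*(-52) = -13/2 ≈ -6.5000)
G = -65 (G = -13/2*10 = -65)
G*(Y(M(-2, 4)) + 208) = -65*(12 + 208) = -65*220 = -14300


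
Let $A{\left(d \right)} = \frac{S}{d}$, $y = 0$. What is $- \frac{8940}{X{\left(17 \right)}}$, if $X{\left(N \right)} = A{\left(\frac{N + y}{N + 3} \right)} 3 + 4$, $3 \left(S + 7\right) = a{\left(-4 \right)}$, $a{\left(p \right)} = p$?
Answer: $\frac{12665}{36} \approx 351.81$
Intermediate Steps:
$S = - \frac{25}{3}$ ($S = -7 + \frac{1}{3} \left(-4\right) = -7 - \frac{4}{3} = - \frac{25}{3} \approx -8.3333$)
$A{\left(d \right)} = - \frac{25}{3 d}$
$X{\left(N \right)} = 4 - \frac{25 \left(3 + N\right)}{N}$ ($X{\left(N \right)} = - \frac{25}{3 \frac{N + 0}{N + 3}} \cdot 3 + 4 = - \frac{25}{3 \frac{N}{3 + N}} 3 + 4 = - \frac{25 \frac{3 + N}{N}}{3} \cdot 3 + 4 = - \frac{25 \left(3 + N\right)}{3 N} 3 + 4 = - \frac{25 \left(3 + N\right)}{N} + 4 = 4 - \frac{25 \left(3 + N\right)}{N}$)
$- \frac{8940}{X{\left(17 \right)}} = - \frac{8940}{-21 - \frac{75}{17}} = - \frac{8940}{- \frac{432}{17}} = \left(-8940\right) \left(- \frac{17}{432}\right) = \frac{12665}{36}$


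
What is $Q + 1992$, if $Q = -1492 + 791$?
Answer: $1291$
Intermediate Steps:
$Q = -701$
$Q + 1992 = -701 + 1992 = 1291$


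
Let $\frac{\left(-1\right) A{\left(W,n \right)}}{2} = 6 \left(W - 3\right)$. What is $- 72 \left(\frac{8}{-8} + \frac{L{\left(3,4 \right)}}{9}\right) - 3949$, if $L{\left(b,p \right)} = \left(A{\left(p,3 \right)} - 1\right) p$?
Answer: $-3461$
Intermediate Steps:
$A{\left(W,n \right)} = 36 - 12 W$ ($A{\left(W,n \right)} = - 2 \cdot 6 \left(W - 3\right) = - 2 \cdot 6 \left(-3 + W\right) = - 2 \left(-18 + 6 W\right) = 36 - 12 W$)
$L{\left(b,p \right)} = p \left(35 - 12 p\right)$ ($L{\left(b,p \right)} = \left(\left(36 - 12 p\right) - 1\right) p = \left(35 - 12 p\right) p = p \left(35 - 12 p\right)$)
$- 72 \left(\frac{8}{-8} + \frac{L{\left(3,4 \right)}}{9}\right) - 3949 = - 72 \left(\frac{8}{-8} + \frac{4 \left(35 - 48\right)}{9}\right) - 3949 = - 72 \left(8 \left(- \frac{1}{8}\right) + 4 \left(35 - 48\right) \frac{1}{9}\right) - 3949 = - 72 \left(-1 + 4 \left(-13\right) \frac{1}{9}\right) - 3949 = - 72 \left(-1 - \frac{52}{9}\right) - 3949 = \left(-72\right) \left(- \frac{61}{9}\right) - 3949 = 488 - 3949 = -3461$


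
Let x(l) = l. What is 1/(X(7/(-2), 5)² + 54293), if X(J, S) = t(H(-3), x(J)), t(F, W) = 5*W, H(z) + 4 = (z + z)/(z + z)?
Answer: 4/218397 ≈ 1.8315e-5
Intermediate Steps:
H(z) = -3 (H(z) = -4 + (z + z)/(z + z) = -4 + (2*z)/((2*z)) = -4 + (2*z)*(1/(2*z)) = -4 + 1 = -3)
X(J, S) = 5*J
1/(X(7/(-2), 5)² + 54293) = 1/((5*(7/(-2)))² + 54293) = 1/((5*(7*(-½)))² + 54293) = 1/((5*(-7/2))² + 54293) = 1/((-35/2)² + 54293) = 1/(1225/4 + 54293) = 1/(218397/4) = 4/218397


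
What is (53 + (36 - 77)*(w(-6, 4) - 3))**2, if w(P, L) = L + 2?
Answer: 4900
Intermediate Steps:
w(P, L) = 2 + L
(53 + (36 - 77)*(w(-6, 4) - 3))**2 = (53 + (36 - 77)*((2 + 4) - 3))**2 = (53 - 41*(6 - 3))**2 = (53 - 41*3)**2 = (53 - 123)**2 = (-70)**2 = 4900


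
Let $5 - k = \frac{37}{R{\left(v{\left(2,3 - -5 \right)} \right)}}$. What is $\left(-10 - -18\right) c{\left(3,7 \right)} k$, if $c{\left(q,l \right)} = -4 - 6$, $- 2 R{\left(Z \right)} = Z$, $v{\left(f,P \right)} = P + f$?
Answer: $-992$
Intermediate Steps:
$R{\left(Z \right)} = - \frac{Z}{2}$
$c{\left(q,l \right)} = -10$ ($c{\left(q,l \right)} = -4 - 6 = -10$)
$k = \frac{62}{5}$ ($k = 5 - \frac{37}{\left(- \frac{1}{2}\right) \left(\left(3 - -5\right) + 2\right)} = 5 - \frac{37}{\left(- \frac{1}{2}\right) \left(\left(3 + 5\right) + 2\right)} = 5 - \frac{37}{\left(- \frac{1}{2}\right) \left(8 + 2\right)} = 5 - \frac{37}{\left(- \frac{1}{2}\right) 10} = 5 - \frac{37}{-5} = 5 - 37 \left(- \frac{1}{5}\right) = 5 - - \frac{37}{5} = 5 + \frac{37}{5} = \frac{62}{5} \approx 12.4$)
$\left(-10 - -18\right) c{\left(3,7 \right)} k = \left(-10 - -18\right) \left(-10\right) \frac{62}{5} = \left(-10 + 18\right) \left(-10\right) \frac{62}{5} = 8 \left(-10\right) \frac{62}{5} = \left(-80\right) \frac{62}{5} = -992$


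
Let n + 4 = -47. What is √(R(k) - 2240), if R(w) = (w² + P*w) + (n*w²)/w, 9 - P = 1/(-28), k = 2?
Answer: I*√454706/14 ≈ 48.166*I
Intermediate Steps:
n = -51 (n = -4 - 47 = -51)
P = 253/28 (P = 9 - 1/(-28) = 9 - 1*(-1/28) = 9 + 1/28 = 253/28 ≈ 9.0357)
R(w) = w² - 1175*w/28 (R(w) = (w² + 253*w/28) + (-51*w²)/w = (w² + 253*w/28) - 51*w = w² - 1175*w/28)
√(R(k) - 2240) = √((1/28)*2*(-1175 + 28*2) - 2240) = √((1/28)*2*(-1175 + 56) - 2240) = √((1/28)*2*(-1119) - 2240) = √(-1119/14 - 2240) = √(-32479/14) = I*√454706/14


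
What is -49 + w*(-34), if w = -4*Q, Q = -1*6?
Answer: -865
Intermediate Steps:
Q = -6
w = 24 (w = -4*(-6) = 24)
-49 + w*(-34) = -49 + 24*(-34) = -49 - 816 = -865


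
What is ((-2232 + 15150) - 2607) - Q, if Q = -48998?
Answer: 59309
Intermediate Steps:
((-2232 + 15150) - 2607) - Q = ((-2232 + 15150) - 2607) - 1*(-48998) = (12918 - 2607) + 48998 = 10311 + 48998 = 59309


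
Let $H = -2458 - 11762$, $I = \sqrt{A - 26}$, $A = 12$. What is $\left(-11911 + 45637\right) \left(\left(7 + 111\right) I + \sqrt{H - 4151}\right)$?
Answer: $33726 i \left(\sqrt{18371} + 118 \sqrt{14}\right) \approx 1.9462 \cdot 10^{7} i$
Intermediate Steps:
$I = i \sqrt{14}$ ($I = \sqrt{12 - 26} = \sqrt{-14} = i \sqrt{14} \approx 3.7417 i$)
$H = -14220$
$\left(-11911 + 45637\right) \left(\left(7 + 111\right) I + \sqrt{H - 4151}\right) = \left(-11911 + 45637\right) \left(\left(7 + 111\right) i \sqrt{14} + \sqrt{-14220 - 4151}\right) = 33726 \left(118 i \sqrt{14} + \sqrt{-18371}\right) = 33726 \left(118 i \sqrt{14} + i \sqrt{18371}\right) = 33726 \left(i \sqrt{18371} + 118 i \sqrt{14}\right) = 33726 i \sqrt{18371} + 3979668 i \sqrt{14}$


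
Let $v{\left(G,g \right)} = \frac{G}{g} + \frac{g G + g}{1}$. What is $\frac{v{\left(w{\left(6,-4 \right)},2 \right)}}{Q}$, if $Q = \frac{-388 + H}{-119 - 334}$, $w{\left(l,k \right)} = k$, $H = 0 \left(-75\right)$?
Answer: $- \frac{906}{97} \approx -9.3402$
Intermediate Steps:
$H = 0$
$v{\left(G,g \right)} = g + G g + \frac{G}{g}$ ($v{\left(G,g \right)} = \frac{G}{g} + \left(G g + g\right) 1 = \frac{G}{g} + \left(g + G g\right) 1 = \frac{G}{g} + \left(g + G g\right) = g + G g + \frac{G}{g}$)
$Q = \frac{388}{453}$ ($Q = \frac{-388 + 0}{-119 - 334} = - \frac{388}{-453} = \left(-388\right) \left(- \frac{1}{453}\right) = \frac{388}{453} \approx 0.85651$)
$\frac{v{\left(w{\left(6,-4 \right)},2 \right)}}{Q} = \frac{2 - 8 - \frac{4}{2}}{\frac{388}{453}} = \left(2 - 8 - 2\right) \frac{453}{388} = \left(-8\right) \frac{453}{388} = - \frac{906}{97}$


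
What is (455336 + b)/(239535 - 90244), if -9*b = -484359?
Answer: 1527461/447873 ≈ 3.4105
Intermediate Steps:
b = 161453/3 (b = -⅑*(-484359) = 161453/3 ≈ 53818.)
(455336 + b)/(239535 - 90244) = (455336 + 161453/3)/(239535 - 90244) = (1527461/3)/149291 = (1527461/3)*(1/149291) = 1527461/447873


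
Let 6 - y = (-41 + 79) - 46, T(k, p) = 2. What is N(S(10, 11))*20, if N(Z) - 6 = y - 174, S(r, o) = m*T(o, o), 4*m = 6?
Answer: -3080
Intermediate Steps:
m = 3/2 (m = (1/4)*6 = 3/2 ≈ 1.5000)
y = 14 (y = 6 - ((-41 + 79) - 46) = 6 - (38 - 46) = 6 - 1*(-8) = 6 + 8 = 14)
S(r, o) = 3 (S(r, o) = (3/2)*2 = 3)
N(Z) = -154 (N(Z) = 6 + (14 - 174) = 6 - 160 = -154)
N(S(10, 11))*20 = -154*20 = -3080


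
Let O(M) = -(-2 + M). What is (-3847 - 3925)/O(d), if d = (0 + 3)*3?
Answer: 7772/7 ≈ 1110.3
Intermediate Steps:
d = 9 (d = 3*3 = 9)
O(M) = 2 - M
(-3847 - 3925)/O(d) = (-3847 - 3925)/(2 - 1*9) = -7772/(2 - 9) = -7772/(-7) = -7772*(-⅐) = 7772/7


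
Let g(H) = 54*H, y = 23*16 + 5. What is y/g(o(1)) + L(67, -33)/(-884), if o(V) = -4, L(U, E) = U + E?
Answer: -4957/2808 ≈ -1.7653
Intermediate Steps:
L(U, E) = E + U
y = 373 (y = 368 + 5 = 373)
y/g(o(1)) + L(67, -33)/(-884) = 373/((54*(-4))) + (-33 + 67)/(-884) = 373/(-216) + 34*(-1/884) = 373*(-1/216) - 1/26 = -373/216 - 1/26 = -4957/2808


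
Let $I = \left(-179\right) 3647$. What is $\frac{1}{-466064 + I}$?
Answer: $- \frac{1}{1118877} \approx -8.9375 \cdot 10^{-7}$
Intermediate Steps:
$I = -652813$
$\frac{1}{-466064 + I} = \frac{1}{-466064 - 652813} = \frac{1}{-1118877} = - \frac{1}{1118877}$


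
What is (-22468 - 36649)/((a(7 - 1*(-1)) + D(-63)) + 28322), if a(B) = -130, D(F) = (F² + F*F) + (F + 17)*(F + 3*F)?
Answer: -59117/47722 ≈ -1.2388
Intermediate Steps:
D(F) = 2*F² + 4*F*(17 + F) (D(F) = (F² + F²) + (17 + F)*(4*F) = 2*F² + 4*F*(17 + F))
(-22468 - 36649)/((a(7 - 1*(-1)) + D(-63)) + 28322) = (-22468 - 36649)/((-130 + 2*(-63)*(34 + 3*(-63))) + 28322) = -59117/((-130 + 2*(-63)*(34 - 189)) + 28322) = -59117/((-130 + 2*(-63)*(-155)) + 28322) = -59117/((-130 + 19530) + 28322) = -59117/(19400 + 28322) = -59117/47722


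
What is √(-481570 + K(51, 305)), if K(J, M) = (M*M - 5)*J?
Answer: 5*√170498 ≈ 2064.6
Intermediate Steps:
K(J, M) = J*(-5 + M²) (K(J, M) = (M² - 5)*J = (-5 + M²)*J = J*(-5 + M²))
√(-481570 + K(51, 305)) = √(-481570 + 51*(-5 + 305²)) = √(-481570 + 51*(-5 + 93025)) = √(-481570 + 51*93020) = √(-481570 + 4744020) = √4262450 = 5*√170498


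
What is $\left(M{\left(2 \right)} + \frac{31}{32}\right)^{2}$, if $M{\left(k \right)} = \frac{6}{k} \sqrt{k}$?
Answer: $\frac{19393}{1024} + \frac{93 \sqrt{2}}{16} \approx 27.159$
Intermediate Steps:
$M{\left(k \right)} = \frac{6}{\sqrt{k}}$
$\left(M{\left(2 \right)} + \frac{31}{32}\right)^{2} = \left(\frac{6}{\sqrt{2}} + \frac{31}{32}\right)^{2} = \left(6 \frac{\sqrt{2}}{2} + 31 \cdot \frac{1}{32}\right)^{2} = \left(3 \sqrt{2} + \frac{31}{32}\right)^{2} = \left(\frac{31}{32} + 3 \sqrt{2}\right)^{2}$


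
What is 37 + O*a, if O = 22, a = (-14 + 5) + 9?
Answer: 37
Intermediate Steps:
a = 0 (a = -9 + 9 = 0)
37 + O*a = 37 + 22*0 = 37 + 0 = 37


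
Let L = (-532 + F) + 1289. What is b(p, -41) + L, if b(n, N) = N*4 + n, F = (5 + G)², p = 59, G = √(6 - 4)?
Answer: 679 + 10*√2 ≈ 693.14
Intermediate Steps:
G = √2 ≈ 1.4142
F = (5 + √2)² ≈ 41.142
b(n, N) = n + 4*N (b(n, N) = 4*N + n = n + 4*N)
L = 757 + (5 + √2)² (L = (-532 + (5 + √2)²) + 1289 = 757 + (5 + √2)² ≈ 798.14)
b(p, -41) + L = (59 + 4*(-41)) + (784 + 10*√2) = (59 - 164) + (784 + 10*√2) = -105 + (784 + 10*√2) = 679 + 10*√2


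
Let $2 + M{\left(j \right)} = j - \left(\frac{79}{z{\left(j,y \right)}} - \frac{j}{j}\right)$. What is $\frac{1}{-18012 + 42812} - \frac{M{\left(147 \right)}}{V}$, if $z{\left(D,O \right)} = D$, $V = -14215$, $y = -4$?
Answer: $\frac{106477601}{10364440800} \approx 0.010273$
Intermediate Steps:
$M{\left(j \right)} = -1 + j - \frac{79}{j}$ ($M{\left(j \right)} = -2 - \left(- j + \frac{79}{j} - \frac{j}{j}\right) = -2 + \left(j + \left(- \frac{79}{j} + 1\right)\right) = -2 + \left(j + \left(1 - \frac{79}{j}\right)\right) = -2 + \left(1 + j - \frac{79}{j}\right) = -1 + j - \frac{79}{j}$)
$\frac{1}{-18012 + 42812} - \frac{M{\left(147 \right)}}{V} = \frac{1}{-18012 + 42812} - \frac{-1 + 147 - \frac{79}{147}}{-14215} = \frac{1}{24800} - \left(-1 + 147 - \frac{79}{147}\right) \left(- \frac{1}{14215}\right) = \frac{1}{24800} - \frac{21383}{147} \left(- \frac{1}{14215}\right) = \frac{1}{24800} - - \frac{21383}{2089605} = \frac{1}{24800} + \frac{21383}{2089605} = \frac{106477601}{10364440800}$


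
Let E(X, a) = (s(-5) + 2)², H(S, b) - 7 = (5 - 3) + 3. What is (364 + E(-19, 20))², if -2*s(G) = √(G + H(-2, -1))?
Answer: 2187889/16 - 1479*√7 ≈ 1.3283e+5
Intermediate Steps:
H(S, b) = 12 (H(S, b) = 7 + ((5 - 3) + 3) = 7 + (2 + 3) = 7 + 5 = 12)
s(G) = -√(12 + G)/2 (s(G) = -√(G + 12)/2 = -√(12 + G)/2)
E(X, a) = (2 - √7/2)² (E(X, a) = (-√(12 - 5)/2 + 2)² = (-√7/2 + 2)² = (2 - √7/2)²)
(364 + E(-19, 20))² = (364 + (4 - √7)²/4)²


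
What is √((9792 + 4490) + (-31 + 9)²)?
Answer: √14766 ≈ 121.52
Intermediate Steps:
√((9792 + 4490) + (-31 + 9)²) = √(14282 + (-22)²) = √(14282 + 484) = √14766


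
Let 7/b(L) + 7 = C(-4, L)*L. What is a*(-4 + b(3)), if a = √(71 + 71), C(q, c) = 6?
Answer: -37*√142/11 ≈ -40.082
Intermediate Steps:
a = √142 ≈ 11.916
b(L) = 7/(-7 + 6*L)
a*(-4 + b(3)) = √142*(-4 + 7/(-7 + 6*3)) = √142*(-4 + 7/(-7 + 18)) = √142*(-4 + 7/11) = √142*(-37/11) = -37*√142/11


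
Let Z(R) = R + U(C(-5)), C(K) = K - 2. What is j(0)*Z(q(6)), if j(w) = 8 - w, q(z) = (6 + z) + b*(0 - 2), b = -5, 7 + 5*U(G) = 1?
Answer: 832/5 ≈ 166.40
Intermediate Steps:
C(K) = -2 + K
U(G) = -6/5 (U(G) = -7/5 + (1/5)*1 = -7/5 + 1/5 = -6/5)
q(z) = 16 + z (q(z) = (6 + z) - 5*(0 - 2) = (6 + z) - 5*(-2) = (6 + z) + 10 = 16 + z)
Z(R) = -6/5 + R (Z(R) = R - 6/5 = -6/5 + R)
j(0)*Z(q(6)) = (8 - 1*0)*(-6/5 + (16 + 6)) = (8 + 0)*(-6/5 + 22) = 8*(104/5) = 832/5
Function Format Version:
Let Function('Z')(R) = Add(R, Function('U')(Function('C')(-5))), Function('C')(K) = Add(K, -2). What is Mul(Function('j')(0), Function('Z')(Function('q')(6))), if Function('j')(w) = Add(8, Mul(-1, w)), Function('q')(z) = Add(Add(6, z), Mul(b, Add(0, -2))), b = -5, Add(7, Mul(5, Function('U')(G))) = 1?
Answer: Rational(832, 5) ≈ 166.40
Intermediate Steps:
Function('C')(K) = Add(-2, K)
Function('U')(G) = Rational(-6, 5) (Function('U')(G) = Add(Rational(-7, 5), Mul(Rational(1, 5), 1)) = Add(Rational(-7, 5), Rational(1, 5)) = Rational(-6, 5))
Function('q')(z) = Add(16, z) (Function('q')(z) = Add(Add(6, z), Mul(-5, Add(0, -2))) = Add(Add(6, z), Mul(-5, -2)) = Add(Add(6, z), 10) = Add(16, z))
Function('Z')(R) = Add(Rational(-6, 5), R) (Function('Z')(R) = Add(R, Rational(-6, 5)) = Add(Rational(-6, 5), R))
Mul(Function('j')(0), Function('Z')(Function('q')(6))) = Mul(Add(8, Mul(-1, 0)), Add(Rational(-6, 5), Add(16, 6))) = Mul(Add(8, 0), Add(Rational(-6, 5), 22)) = Mul(8, Rational(104, 5)) = Rational(832, 5)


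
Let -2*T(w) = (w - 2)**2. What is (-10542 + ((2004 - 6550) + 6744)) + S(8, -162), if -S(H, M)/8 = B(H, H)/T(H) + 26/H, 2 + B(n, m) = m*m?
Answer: -75082/9 ≈ -8342.4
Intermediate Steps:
T(w) = -(-2 + w)**2/2 (T(w) = -(w - 2)**2/2 = -(-2 + w)**2/2)
B(n, m) = -2 + m**2 (B(n, m) = -2 + m*m = -2 + m**2)
S(H, M) = -208/H + 16*(-2 + H**2)/(-2 + H)**2 (S(H, M) = -8*((-2 + H**2)/((-(-2 + H)**2/2)) + 26/H) = -8*((-2 + H**2)*(-2/(-2 + H)**2) + 26/H) = -8*(-2*(-2 + H**2)/(-2 + H)**2 + 26/H) = -8*(26/H - 2*(-2 + H**2)/(-2 + H)**2) = -208/H + 16*(-2 + H**2)/(-2 + H)**2)
(-10542 + ((2004 - 6550) + 6744)) + S(8, -162) = (-10542 + ((2004 - 6550) + 6744)) + (-208/8 - 32/(-2 + 8)**2 + 16*8**2/(-2 + 8)**2) = (-10542 + (-4546 + 6744)) + (-208*1/8 - 32/6**2 + 16*64/6**2) = (-10542 + 2198) + (-26 - 32*1/36 + 16*64*(1/36)) = -8344 + (-26 - 8/9 + 256/9) = -8344 + 14/9 = -75082/9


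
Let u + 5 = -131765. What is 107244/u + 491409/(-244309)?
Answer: -45476819163/16096298465 ≈ -2.8253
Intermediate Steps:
u = -131770 (u = -5 - 131765 = -131770)
107244/u + 491409/(-244309) = 107244/(-131770) + 491409/(-244309) = 107244*(-1/131770) + 491409*(-1/244309) = -53622/65885 - 491409/244309 = -45476819163/16096298465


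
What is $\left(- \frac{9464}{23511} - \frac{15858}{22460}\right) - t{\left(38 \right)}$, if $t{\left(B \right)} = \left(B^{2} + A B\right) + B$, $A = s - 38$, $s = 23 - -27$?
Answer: $- \frac{511979990579}{264028530} \approx -1939.1$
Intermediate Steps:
$s = 50$ ($s = 23 + 27 = 50$)
$A = 12$ ($A = 50 - 38 = 12$)
$t{\left(B \right)} = B^{2} + 13 B$ ($t{\left(B \right)} = \left(B^{2} + 12 B\right) + B = B^{2} + 13 B$)
$\left(- \frac{9464}{23511} - \frac{15858}{22460}\right) - t{\left(38 \right)} = \left(- \frac{9464}{23511} - \frac{15858}{22460}\right) - 38 \left(13 + 38\right) = \left(\left(-9464\right) \frac{1}{23511} - \frac{7929}{11230}\right) - 38 \cdot 51 = \left(- \frac{9464}{23511} - \frac{7929}{11230}\right) - 1938 = - \frac{292699439}{264028530} - 1938 = - \frac{511979990579}{264028530}$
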